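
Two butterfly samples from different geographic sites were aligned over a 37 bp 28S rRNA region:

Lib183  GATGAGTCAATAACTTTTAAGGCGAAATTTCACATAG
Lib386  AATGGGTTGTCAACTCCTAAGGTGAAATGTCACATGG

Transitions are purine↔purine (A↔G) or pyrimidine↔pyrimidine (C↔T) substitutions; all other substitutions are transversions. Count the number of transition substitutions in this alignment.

9

Mismatches occur at site 1 (G→A, transition), site 5 (A→G, transition), site 8 (C→T, transition), site 9 (A→G, transition), site 10 (A→T, transversion), site 11 (T→C, transition), site 16 (T→C, transition), site 17 (T→C, transition), site 23 (C→T, transition), site 29 (T→G, transversion), site 36 (A→G, transition).
Of the 11 differences, 9 transitions and 2 transversions, so the answer is 9.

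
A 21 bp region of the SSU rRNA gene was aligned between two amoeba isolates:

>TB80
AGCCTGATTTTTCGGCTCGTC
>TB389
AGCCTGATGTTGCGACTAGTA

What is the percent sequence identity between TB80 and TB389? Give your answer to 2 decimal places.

Differing sites — 9:T/G; 12:T/G; 15:G/A; 18:C/A; 21:C/A.
16 of the 21 sites match, so the percent identity is 16/21 × 100 = 76.19%.

76.19%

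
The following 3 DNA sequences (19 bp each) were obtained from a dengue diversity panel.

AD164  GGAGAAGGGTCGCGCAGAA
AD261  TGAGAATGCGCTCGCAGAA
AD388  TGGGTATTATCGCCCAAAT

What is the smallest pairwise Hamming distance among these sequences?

5

Pairwise Hamming distances:
  AD164 vs AD261: 5
  AD164 vs AD388: 9
  AD261 vs AD388: 9
The smallest is 5, between AD164 and AD261.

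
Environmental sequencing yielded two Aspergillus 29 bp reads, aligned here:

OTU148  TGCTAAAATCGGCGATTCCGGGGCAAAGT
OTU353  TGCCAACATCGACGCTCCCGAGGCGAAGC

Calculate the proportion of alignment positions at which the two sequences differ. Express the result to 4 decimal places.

0.2759

Mismatches occur at site 4 (T→C), site 7 (A→C), site 12 (G→A), site 15 (A→C), site 17 (T→C), site 21 (G→A), site 25 (A→G), site 29 (T→C).
There are 8 differences over 29 sites, so p = 8/29 = 0.2759.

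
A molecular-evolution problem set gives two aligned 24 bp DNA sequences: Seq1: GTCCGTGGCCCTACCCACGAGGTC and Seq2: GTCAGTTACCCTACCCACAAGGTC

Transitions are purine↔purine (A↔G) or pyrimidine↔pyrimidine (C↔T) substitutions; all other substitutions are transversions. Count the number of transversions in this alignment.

2

Differing sites — 4:C/A (Tv); 7:G/T (Tv); 8:G/A (Ti); 19:G/A (Ti).
Of the 4 differences, 2 transitions and 2 transversions, so the answer is 2.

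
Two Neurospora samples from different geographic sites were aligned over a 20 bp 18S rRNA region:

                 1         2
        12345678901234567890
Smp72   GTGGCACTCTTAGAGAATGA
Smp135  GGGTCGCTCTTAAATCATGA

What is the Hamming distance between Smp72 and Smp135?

Mismatches occur at site 2 (T↔G), site 4 (G↔T), site 6 (A↔G), site 13 (G↔A), site 15 (G↔T), site 16 (A↔C).
That gives 6 mismatches out of 20 aligned sites, so the Hamming distance is 6.

6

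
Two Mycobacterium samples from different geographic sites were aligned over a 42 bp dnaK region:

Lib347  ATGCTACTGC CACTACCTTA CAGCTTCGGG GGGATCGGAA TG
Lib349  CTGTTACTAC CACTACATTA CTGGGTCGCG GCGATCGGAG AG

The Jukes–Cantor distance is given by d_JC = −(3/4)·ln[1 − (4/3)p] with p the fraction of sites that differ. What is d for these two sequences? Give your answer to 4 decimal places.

0.3222

The sequences differ at positions 1 (A/C), 4 (C/T), 9 (G/A), 17 (C/A), 22 (A/T), 24 (C/G), 25 (T/G), 29 (G/C), 32 (G/C), 40 (A/G), 41 (T/A).
p = 11/42 = 0.261905.
d = −0.75 · ln(1 − (4/3)·0.261905) = −0.75 · ln(0.650793) = −0.75 · (-0.429564) = 0.3222.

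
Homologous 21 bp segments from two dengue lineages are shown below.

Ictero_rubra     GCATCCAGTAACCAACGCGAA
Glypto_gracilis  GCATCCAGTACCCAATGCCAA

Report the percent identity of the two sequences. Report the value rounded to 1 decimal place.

Differing sites — 11:A/C; 16:C/T; 19:G/C.
18 of the 21 sites match, so the percent identity is 18/21 × 100 = 85.7%.

85.7%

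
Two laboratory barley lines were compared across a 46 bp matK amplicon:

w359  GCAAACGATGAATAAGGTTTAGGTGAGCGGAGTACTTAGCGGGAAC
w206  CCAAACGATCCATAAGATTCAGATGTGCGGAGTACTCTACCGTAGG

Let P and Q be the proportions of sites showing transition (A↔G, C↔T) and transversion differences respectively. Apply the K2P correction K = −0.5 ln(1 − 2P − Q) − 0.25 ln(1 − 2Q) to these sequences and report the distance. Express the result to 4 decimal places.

Mismatches occur at site 1 (G→C, transversion), site 10 (G→C, transversion), site 11 (A→C, transversion), site 17 (G→A, transition), site 20 (T→C, transition), site 23 (G→A, transition), site 26 (A→T, transversion), site 37 (T→C, transition), site 38 (A→T, transversion), site 39 (G→A, transition), site 41 (G→C, transversion), site 43 (G→T, transversion), site 45 (A→G, transition), site 46 (C→G, transversion).
Of the 14 differences, 6 transitions and 8 transversions over 46 sites: P = 6/46 = 0.130435, Q = 8/46 = 0.173913.
d = −0.5·ln(0.565217) − 0.25·ln(0.652174) = −0.5·(-0.570546) − 0.25·(-0.427444) = 0.3921.

0.3921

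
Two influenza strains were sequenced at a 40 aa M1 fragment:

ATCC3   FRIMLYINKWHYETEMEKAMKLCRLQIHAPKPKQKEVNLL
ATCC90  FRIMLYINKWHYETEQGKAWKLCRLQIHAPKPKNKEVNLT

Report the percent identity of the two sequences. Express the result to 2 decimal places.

The sequences differ at positions 16 (M/Q), 17 (E/G), 20 (M/W), 34 (Q/N), 40 (L/T).
35 of the 40 sites match, so the percent identity is 35/40 × 100 = 87.50%.

87.50%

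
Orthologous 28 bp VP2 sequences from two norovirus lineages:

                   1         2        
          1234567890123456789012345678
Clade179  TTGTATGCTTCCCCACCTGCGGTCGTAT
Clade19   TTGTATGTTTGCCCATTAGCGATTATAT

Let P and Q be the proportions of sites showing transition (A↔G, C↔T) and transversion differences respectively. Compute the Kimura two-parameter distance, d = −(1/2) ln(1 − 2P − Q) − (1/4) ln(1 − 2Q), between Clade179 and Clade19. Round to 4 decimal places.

0.3851

Mismatches occur at site 8 (C/T, transition), site 11 (C/G, transversion), site 16 (C/T, transition), site 17 (C/T, transition), site 18 (T/A, transversion), site 22 (G/A, transition), site 24 (C/T, transition), site 25 (G/A, transition).
Of the 8 differences, 6 transitions and 2 transversions over 28 sites: P = 6/28 = 0.214286, Q = 2/28 = 0.071429.
d = −0.5·ln(0.499999) − 0.25·ln(0.857142) = −0.5·(-0.693149) − 0.25·(-0.154152) = 0.3851.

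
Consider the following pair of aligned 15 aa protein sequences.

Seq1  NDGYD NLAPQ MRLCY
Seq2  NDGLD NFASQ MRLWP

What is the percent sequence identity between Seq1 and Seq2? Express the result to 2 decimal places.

Differing sites — 4:Y/L; 7:L/F; 9:P/S; 14:C/W; 15:Y/P.
10 of the 15 sites match, so the percent identity is 10/15 × 100 = 66.67%.

66.67%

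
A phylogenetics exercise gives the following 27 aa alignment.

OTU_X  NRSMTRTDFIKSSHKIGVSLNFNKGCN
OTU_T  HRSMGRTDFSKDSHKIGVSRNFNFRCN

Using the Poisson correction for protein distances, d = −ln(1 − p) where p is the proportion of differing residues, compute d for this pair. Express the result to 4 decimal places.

Differing sites — 1:N/H; 5:T/G; 10:I/S; 12:S/D; 20:L/R; 24:K/F; 25:G/R.
p = 7/27 = 0.259259.
d = −ln(1 − 0.259259) = −ln(0.740741) = 0.3001.

0.3001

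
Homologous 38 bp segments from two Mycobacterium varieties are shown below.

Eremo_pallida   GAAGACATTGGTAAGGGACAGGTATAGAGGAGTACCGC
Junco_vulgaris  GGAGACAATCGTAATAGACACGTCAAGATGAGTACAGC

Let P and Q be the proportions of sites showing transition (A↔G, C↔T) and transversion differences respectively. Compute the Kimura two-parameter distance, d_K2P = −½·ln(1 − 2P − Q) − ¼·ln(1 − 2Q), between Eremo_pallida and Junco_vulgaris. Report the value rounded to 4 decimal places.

The sequences differ at positions 2 (A/G, transition), 8 (T/A, transversion), 10 (G/C, transversion), 15 (G/T, transversion), 16 (G/A, transition), 21 (G/C, transversion), 24 (A/C, transversion), 25 (T/A, transversion), 29 (G/T, transversion), 36 (C/A, transversion).
Of the 10 differences, 2 transitions and 8 transversions over 38 sites: P = 2/38 = 0.052632, Q = 8/38 = 0.210526.
d = −0.5·ln(0.684210) − 0.25·ln(0.578948) = −0.5·(-0.379490) − 0.25·(-0.546543) = 0.3264.

0.3264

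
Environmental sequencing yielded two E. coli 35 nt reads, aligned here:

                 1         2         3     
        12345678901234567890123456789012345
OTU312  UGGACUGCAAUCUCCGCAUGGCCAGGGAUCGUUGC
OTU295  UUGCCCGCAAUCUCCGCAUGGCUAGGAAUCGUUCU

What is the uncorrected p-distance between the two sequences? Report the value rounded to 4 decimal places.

Mismatches occur at site 2 (G/U), site 4 (A/C), site 6 (U/C), site 23 (C/U), site 27 (G/A), site 34 (G/C), site 35 (C/U).
There are 7 differences over 35 sites, so p = 7/35 = 0.2000.

0.2000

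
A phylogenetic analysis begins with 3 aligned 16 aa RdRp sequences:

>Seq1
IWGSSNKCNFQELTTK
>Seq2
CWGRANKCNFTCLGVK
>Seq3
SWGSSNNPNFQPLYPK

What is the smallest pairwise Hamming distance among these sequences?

6

Pairwise Hamming distances:
  Seq1 vs Seq2: 7
  Seq1 vs Seq3: 6
  Seq2 vs Seq3: 9
The smallest is 6, between Seq1 and Seq3.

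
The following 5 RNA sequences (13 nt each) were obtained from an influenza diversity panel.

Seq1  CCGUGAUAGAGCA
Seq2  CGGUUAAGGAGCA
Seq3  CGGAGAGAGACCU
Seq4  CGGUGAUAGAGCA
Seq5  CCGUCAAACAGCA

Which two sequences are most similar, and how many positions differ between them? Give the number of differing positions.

Pairwise Hamming distances:
  Seq1 vs Seq2: 4
  Seq1 vs Seq3: 5
  Seq1 vs Seq4: 1
  Seq1 vs Seq5: 3
  Seq2 vs Seq3: 6
  Seq2 vs Seq4: 3
  Seq2 vs Seq5: 4
  Seq3 vs Seq4: 4
  Seq3 vs Seq5: 7
  Seq4 vs Seq5: 4
The smallest is 1, between Seq1 and Seq4.

1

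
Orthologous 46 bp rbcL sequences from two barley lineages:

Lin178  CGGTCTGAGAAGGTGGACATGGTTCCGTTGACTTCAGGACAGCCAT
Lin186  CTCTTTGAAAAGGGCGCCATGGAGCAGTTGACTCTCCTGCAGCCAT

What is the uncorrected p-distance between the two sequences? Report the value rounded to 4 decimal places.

0.3478

Differing sites — 2:G/T; 3:G/C; 5:C/T; 9:G/A; 14:T/G; 15:G/C; 17:A/C; 23:T/A; 24:T/G; 26:C/A; 34:T/C; 35:C/T; 36:A/C; 37:G/C; 38:G/T; 39:A/G.
There are 16 differences over 46 sites, so p = 16/46 = 0.3478.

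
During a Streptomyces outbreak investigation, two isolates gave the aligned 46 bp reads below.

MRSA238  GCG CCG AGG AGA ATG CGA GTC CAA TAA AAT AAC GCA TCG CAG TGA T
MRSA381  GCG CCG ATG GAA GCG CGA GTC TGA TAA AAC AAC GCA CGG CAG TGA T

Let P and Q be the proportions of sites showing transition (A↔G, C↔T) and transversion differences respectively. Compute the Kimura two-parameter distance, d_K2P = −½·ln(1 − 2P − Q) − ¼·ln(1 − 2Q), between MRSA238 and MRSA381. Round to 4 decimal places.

The sequences differ at positions 8 (G/T, transversion), 10 (A/G, transition), 11 (G/A, transition), 13 (A/G, transition), 14 (T/C, transition), 22 (C/T, transition), 23 (A/G, transition), 30 (T/C, transition), 37 (T/C, transition), 38 (C/G, transversion).
Of the 10 differences, 8 transitions and 2 transversions over 46 sites: P = 8/46 = 0.173913, Q = 2/46 = 0.043478.
d = −0.5·ln(0.608696) − 0.25·ln(0.913044) = −0.5·(-0.496436) − 0.25·(-0.090971) = 0.2710.

0.2710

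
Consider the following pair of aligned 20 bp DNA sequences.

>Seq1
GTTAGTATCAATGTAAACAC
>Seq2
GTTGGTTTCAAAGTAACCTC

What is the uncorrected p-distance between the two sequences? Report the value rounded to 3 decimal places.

Mismatches occur at site 4 (A/G), site 7 (A/T), site 12 (T/A), site 17 (A/C), site 19 (A/T).
There are 5 differences over 20 sites, so p = 5/20 = 0.250.

0.250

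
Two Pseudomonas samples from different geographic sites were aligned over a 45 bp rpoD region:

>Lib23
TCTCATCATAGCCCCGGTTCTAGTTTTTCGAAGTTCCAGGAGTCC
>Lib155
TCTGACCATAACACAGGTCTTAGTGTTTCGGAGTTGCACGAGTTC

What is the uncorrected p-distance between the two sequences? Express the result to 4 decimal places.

The sequences differ at positions 4 (C/G), 6 (T/C), 11 (G/A), 13 (C/A), 15 (C/A), 19 (T/C), 20 (C/T), 25 (T/G), 31 (A/G), 36 (C/G), 39 (G/C), 44 (C/T).
There are 12 differences over 45 sites, so p = 12/45 = 0.2667.

0.2667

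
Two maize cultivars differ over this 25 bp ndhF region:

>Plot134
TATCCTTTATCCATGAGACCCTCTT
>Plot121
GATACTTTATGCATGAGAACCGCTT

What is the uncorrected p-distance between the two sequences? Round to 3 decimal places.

The sequences differ at positions 1 (T/G), 4 (C/A), 11 (C/G), 19 (C/A), 22 (T/G).
There are 5 differences over 25 sites, so p = 5/25 = 0.200.

0.200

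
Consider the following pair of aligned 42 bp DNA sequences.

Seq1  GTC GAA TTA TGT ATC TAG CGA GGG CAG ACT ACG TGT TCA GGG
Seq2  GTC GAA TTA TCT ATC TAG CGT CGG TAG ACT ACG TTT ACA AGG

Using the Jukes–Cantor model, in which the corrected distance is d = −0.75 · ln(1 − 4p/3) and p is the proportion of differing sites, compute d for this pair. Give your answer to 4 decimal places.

0.1885

The sequences differ at positions 11 (G/C), 21 (A/T), 22 (G/C), 25 (C/T), 35 (G/T), 37 (T/A), 40 (G/A).
p = 7/42 = 0.166667.
d = −0.75 · ln(1 − (4/3)·0.166667) = −0.75 · ln(0.777777) = −0.75 · (-0.251315) = 0.1885.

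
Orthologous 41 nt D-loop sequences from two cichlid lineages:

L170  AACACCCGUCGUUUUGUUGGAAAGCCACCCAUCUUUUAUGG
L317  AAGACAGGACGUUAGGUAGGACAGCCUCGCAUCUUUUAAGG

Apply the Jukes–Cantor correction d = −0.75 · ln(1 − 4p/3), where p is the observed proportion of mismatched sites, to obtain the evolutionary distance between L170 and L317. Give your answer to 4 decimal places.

0.3321

Mismatches occur at site 3 (C/G), site 6 (C/A), site 7 (C/G), site 9 (U/A), site 14 (U/A), site 15 (U/G), site 18 (U/A), site 22 (A/C), site 27 (A/U), site 29 (C/G), site 39 (U/A).
p = 11/41 = 0.268293.
d = −0.75 · ln(1 − (4/3)·0.268293) = −0.75 · ln(0.642276) = −0.75 · (-0.442737) = 0.3321.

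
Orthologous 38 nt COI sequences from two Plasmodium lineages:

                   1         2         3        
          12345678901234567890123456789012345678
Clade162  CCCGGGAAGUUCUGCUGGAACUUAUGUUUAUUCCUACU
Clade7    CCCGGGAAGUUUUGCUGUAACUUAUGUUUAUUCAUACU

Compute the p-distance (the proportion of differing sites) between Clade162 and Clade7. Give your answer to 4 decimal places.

Differing sites — 12:C/U; 18:G/U; 34:C/A.
There are 3 differences over 38 sites, so p = 3/38 = 0.0789.

0.0789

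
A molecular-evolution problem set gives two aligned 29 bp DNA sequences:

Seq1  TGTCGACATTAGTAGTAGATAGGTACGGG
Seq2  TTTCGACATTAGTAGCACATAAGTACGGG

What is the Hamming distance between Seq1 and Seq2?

4

Differing sites — 2:G/T; 16:T/C; 18:G/C; 22:G/A.
That gives 4 mismatches out of 29 aligned sites, so the Hamming distance is 4.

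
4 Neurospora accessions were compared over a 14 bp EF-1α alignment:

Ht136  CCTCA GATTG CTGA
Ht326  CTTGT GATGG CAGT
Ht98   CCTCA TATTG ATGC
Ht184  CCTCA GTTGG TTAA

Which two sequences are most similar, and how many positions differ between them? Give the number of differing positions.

3

Pairwise Hamming distances:
  Ht136 vs Ht326: 6
  Ht136 vs Ht98: 3
  Ht136 vs Ht184: 4
  Ht326 vs Ht98: 8
  Ht326 vs Ht184: 8
  Ht98 vs Ht184: 6
The smallest is 3, between Ht136 and Ht98.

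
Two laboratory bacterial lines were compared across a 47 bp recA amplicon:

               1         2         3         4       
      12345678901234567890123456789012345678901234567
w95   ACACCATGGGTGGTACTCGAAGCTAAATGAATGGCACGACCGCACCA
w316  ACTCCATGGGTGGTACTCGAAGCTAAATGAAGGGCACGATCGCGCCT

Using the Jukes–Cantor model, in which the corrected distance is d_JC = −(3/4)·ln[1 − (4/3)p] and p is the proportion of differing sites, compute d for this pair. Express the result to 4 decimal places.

Differing sites — 3:A/T; 32:T/G; 40:C/T; 44:A/G; 47:A/T.
p = 5/47 = 0.106383.
d = −0.75 · ln(1 − (4/3)·0.106383) = −0.75 · ln(0.858156) = −0.75 · (-0.152969) = 0.1147.

0.1147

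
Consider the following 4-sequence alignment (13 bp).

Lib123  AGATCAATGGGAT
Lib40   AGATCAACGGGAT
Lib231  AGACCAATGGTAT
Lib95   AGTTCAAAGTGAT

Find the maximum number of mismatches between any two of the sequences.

5

Pairwise Hamming distances:
  Lib123 vs Lib40: 1
  Lib123 vs Lib231: 2
  Lib123 vs Lib95: 3
  Lib40 vs Lib231: 3
  Lib40 vs Lib95: 3
  Lib231 vs Lib95: 5
The largest is 5, between Lib231 and Lib95.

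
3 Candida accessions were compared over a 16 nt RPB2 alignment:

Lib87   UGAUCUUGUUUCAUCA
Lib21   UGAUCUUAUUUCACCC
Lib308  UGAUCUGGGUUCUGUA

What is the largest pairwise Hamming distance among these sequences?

Pairwise Hamming distances:
  Lib87 vs Lib21: 3
  Lib87 vs Lib308: 5
  Lib21 vs Lib308: 7
The largest is 7, between Lib21 and Lib308.

7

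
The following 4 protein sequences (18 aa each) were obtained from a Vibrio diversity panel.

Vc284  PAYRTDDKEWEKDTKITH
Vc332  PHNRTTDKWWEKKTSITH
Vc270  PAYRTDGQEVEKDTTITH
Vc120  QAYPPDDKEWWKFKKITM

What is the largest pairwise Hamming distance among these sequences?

Pairwise Hamming distances:
  Vc284 vs Vc332: 6
  Vc284 vs Vc270: 4
  Vc284 vs Vc120: 7
  Vc332 vs Vc270: 9
  Vc332 vs Vc120: 12
  Vc270 vs Vc120: 11
The largest is 12, between Vc332 and Vc120.

12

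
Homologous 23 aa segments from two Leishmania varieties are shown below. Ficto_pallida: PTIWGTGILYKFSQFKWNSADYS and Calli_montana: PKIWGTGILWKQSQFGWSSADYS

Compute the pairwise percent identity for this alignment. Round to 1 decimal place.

78.3%

Mismatches occur at site 2 (T→K), site 10 (Y→W), site 12 (F→Q), site 16 (K→G), site 18 (N→S).
18 of the 23 sites match, so the percent identity is 18/23 × 100 = 78.3%.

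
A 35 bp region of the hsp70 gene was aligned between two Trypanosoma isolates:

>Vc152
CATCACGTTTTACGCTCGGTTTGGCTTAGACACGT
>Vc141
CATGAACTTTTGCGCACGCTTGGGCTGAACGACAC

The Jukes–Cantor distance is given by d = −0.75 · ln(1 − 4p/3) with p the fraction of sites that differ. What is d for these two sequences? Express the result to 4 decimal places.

0.5128

The sequences differ at positions 4 (C/G), 6 (C/A), 7 (G/C), 12 (A/G), 16 (T/A), 19 (G/C), 22 (T/G), 27 (T/G), 29 (G/A), 30 (A/C), 31 (C/G), 34 (G/A), 35 (T/C).
p = 13/35 = 0.371429.
d = −0.75 · ln(1 − (4/3)·0.371429) = −0.75 · ln(0.504761) = −0.75 · (-0.683670) = 0.5128.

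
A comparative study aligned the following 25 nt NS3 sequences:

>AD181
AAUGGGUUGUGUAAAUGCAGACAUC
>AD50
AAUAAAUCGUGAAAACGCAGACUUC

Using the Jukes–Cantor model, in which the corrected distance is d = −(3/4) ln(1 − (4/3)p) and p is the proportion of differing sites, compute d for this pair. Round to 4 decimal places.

0.3505

The sequences differ at positions 4 (G/A), 5 (G/A), 6 (G/A), 8 (U/C), 12 (U/A), 16 (U/C), 23 (A/U).
p = 7/25 = 0.280000.
d = −0.75 · ln(1 − (4/3)·0.280000) = −0.75 · ln(0.626667) = −0.75 · (-0.467340) = 0.3505.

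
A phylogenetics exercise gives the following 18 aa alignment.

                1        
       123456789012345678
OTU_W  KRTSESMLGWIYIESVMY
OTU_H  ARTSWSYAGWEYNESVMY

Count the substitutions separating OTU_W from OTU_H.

6

The sequences differ at positions 1 (K/A), 5 (E/W), 7 (M/Y), 8 (L/A), 11 (I/E), 13 (I/N).
That gives 6 mismatches out of 18 aligned sites, so the Hamming distance is 6.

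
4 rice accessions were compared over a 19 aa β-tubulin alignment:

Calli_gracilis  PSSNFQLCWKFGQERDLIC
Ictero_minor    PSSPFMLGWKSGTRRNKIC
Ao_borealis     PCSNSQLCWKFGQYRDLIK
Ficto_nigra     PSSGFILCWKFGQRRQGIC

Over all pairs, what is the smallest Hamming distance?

4

Pairwise Hamming distances:
  Calli_gracilis vs Ictero_minor: 8
  Calli_gracilis vs Ao_borealis: 4
  Calli_gracilis vs Ficto_nigra: 5
  Ictero_minor vs Ao_borealis: 11
  Ictero_minor vs Ficto_nigra: 7
  Ao_borealis vs Ficto_nigra: 8
The smallest is 4, between Calli_gracilis and Ao_borealis.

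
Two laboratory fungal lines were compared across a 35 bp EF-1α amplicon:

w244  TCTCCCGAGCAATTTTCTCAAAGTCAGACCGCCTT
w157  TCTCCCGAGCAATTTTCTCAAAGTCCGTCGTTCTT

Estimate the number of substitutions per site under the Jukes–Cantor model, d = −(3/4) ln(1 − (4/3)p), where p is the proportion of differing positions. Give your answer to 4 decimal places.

Mismatches occur at site 26 (A→C), site 28 (A→T), site 30 (C→G), site 31 (G→T), site 32 (C→T).
p = 5/35 = 0.142857.
d = −0.75 · ln(1 − (4/3)·0.142857) = −0.75 · ln(0.809524) = −0.75 · (-0.211309) = 0.1585.

0.1585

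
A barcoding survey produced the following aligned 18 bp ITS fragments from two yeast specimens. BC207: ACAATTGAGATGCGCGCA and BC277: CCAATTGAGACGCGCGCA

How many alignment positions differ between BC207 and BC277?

2

Mismatches occur at site 1 (A/C), site 11 (T/C).
That gives 2 mismatches out of 18 aligned sites, so the Hamming distance is 2.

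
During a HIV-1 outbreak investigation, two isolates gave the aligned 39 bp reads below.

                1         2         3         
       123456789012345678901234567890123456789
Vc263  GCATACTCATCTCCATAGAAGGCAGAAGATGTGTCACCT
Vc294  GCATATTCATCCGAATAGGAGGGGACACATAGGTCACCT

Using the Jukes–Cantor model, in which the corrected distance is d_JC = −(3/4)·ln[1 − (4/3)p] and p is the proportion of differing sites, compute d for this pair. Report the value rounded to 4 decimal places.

Differing sites — 6:C/T; 12:T/C; 13:C/G; 14:C/A; 19:A/G; 23:C/G; 24:A/G; 25:G/A; 26:A/C; 28:G/C; 31:G/A; 32:T/G.
p = 12/39 = 0.307692.
d = −0.75 · ln(1 − (4/3)·0.307692) = −0.75 · ln(0.589744) = −0.75 · (-0.528067) = 0.3961.

0.3961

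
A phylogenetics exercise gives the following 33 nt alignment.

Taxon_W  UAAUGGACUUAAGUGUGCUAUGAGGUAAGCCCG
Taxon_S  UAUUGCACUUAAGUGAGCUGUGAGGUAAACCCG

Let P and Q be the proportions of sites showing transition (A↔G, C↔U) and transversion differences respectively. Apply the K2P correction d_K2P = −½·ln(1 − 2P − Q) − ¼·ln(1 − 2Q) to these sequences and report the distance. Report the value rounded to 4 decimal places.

0.1694

The sequences differ at positions 3 (A/U, transversion), 6 (G/C, transversion), 16 (U/A, transversion), 20 (A/G, transition), 29 (G/A, transition).
Of the 5 differences, 2 transitions and 3 transversions over 33 sites: P = 2/33 = 0.060606, Q = 3/33 = 0.090909.
d = −0.5·ln(0.787879) − 0.25·ln(0.818182) = −0.5·(-0.238411) − 0.25·(-0.200670) = 0.1694.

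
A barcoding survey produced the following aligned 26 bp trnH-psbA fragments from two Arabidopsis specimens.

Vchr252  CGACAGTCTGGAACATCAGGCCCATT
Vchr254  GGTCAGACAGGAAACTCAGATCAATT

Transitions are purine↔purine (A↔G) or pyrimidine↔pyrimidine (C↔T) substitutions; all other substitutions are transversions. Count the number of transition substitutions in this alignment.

2

Differing sites — 1:C/G (Tv); 3:A/T (Tv); 7:T/A (Tv); 9:T/A (Tv); 14:C/A (Tv); 15:A/C (Tv); 20:G/A (Ti); 21:C/T (Ti); 23:C/A (Tv).
Of the 9 differences, 2 transitions and 7 transversions, so the answer is 2.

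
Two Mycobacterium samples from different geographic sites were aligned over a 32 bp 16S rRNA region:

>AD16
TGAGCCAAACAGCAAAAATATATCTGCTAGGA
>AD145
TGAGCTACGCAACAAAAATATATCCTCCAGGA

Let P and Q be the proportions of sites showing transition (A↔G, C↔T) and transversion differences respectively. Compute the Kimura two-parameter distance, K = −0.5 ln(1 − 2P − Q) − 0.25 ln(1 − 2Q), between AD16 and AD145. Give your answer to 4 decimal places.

0.2684

Differing sites — 6:C/T (Ti); 8:A/C (Tv); 9:A/G (Ti); 12:G/A (Ti); 25:T/C (Ti); 26:G/T (Tv); 28:T/C (Ti).
Of the 7 differences, 5 transitions and 2 transversions over 32 sites: P = 5/32 = 0.156250, Q = 2/32 = 0.062500.
d = −0.5·ln(0.625000) − 0.25·ln(0.875000) = −0.5·(-0.470004) − 0.25·(-0.133531) = 0.2684.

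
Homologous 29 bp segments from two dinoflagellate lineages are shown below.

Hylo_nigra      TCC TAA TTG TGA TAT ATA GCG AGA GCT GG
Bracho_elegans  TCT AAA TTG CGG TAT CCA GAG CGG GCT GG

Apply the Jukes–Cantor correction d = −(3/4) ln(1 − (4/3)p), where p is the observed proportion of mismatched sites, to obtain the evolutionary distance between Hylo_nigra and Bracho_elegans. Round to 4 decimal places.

0.4006

The sequences differ at positions 3 (C/T), 4 (T/A), 10 (T/C), 12 (A/G), 16 (A/C), 17 (T/C), 20 (C/A), 22 (A/C), 24 (A/G).
p = 9/29 = 0.310345.
d = −0.75 · ln(1 − (4/3)·0.310345) = −0.75 · ln(0.586207) = −0.75 · (-0.534082) = 0.4006.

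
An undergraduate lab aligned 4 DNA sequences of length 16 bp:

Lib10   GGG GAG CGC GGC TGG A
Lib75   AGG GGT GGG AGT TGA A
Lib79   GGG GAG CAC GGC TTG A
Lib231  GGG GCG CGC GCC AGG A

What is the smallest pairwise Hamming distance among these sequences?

Pairwise Hamming distances:
  Lib10 vs Lib75: 8
  Lib10 vs Lib79: 2
  Lib10 vs Lib231: 3
  Lib75 vs Lib79: 10
  Lib75 vs Lib231: 10
  Lib79 vs Lib231: 5
The smallest is 2, between Lib10 and Lib79.

2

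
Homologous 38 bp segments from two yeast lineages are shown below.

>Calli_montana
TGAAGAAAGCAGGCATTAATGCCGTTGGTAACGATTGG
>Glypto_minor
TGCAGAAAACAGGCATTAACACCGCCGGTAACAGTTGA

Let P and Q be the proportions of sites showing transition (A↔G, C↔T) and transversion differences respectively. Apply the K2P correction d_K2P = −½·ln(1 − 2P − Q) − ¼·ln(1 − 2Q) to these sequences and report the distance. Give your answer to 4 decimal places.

Mismatches occur at site 3 (A↔C, transversion), site 9 (G↔A, transition), site 20 (T↔C, transition), site 21 (G↔A, transition), site 25 (T↔C, transition), site 26 (T↔C, transition), site 33 (G↔A, transition), site 34 (A↔G, transition), site 38 (G↔A, transition).
Of the 9 differences, 8 transitions and 1 transversion over 38 sites: P = 8/38 = 0.210526, Q = 1/38 = 0.026316.
d = −0.5·ln(0.552632) − 0.25·ln(0.947368) = −0.5·(-0.593063) − 0.25·(-0.054068) = 0.3100.

0.3100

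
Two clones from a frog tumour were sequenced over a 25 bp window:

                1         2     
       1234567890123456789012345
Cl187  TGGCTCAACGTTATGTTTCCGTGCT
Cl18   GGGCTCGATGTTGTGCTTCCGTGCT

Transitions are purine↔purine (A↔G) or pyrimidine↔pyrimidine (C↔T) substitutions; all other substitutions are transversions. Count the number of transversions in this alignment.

1

The sequences differ at positions 1 (T/G, transversion), 7 (A/G, transition), 9 (C/T, transition), 13 (A/G, transition), 16 (T/C, transition).
Of the 5 differences, 4 transitions and 1 transversion, so the answer is 1.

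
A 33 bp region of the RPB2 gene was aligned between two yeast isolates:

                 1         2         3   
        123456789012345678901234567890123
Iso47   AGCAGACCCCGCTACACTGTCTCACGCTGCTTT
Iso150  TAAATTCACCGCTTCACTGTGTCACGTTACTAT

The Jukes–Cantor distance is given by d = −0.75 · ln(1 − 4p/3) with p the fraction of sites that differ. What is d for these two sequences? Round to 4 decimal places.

0.4408

Differing sites — 1:A/T; 2:G/A; 3:C/A; 5:G/T; 6:A/T; 8:C/A; 14:A/T; 21:C/G; 27:C/T; 29:G/A; 32:T/A.
p = 11/33 = 0.333333.
d = −0.75 · ln(1 − (4/3)·0.333333) = −0.75 · ln(0.555556) = −0.75 · (-0.587786) = 0.4408.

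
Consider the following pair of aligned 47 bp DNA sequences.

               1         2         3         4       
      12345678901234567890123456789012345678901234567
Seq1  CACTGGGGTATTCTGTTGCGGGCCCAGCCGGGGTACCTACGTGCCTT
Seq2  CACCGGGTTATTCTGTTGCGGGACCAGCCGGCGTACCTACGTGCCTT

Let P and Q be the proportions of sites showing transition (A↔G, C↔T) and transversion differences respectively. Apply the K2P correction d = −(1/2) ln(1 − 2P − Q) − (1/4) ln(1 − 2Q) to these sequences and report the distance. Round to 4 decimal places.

0.0904

The sequences differ at positions 4 (T/C, transition), 8 (G/T, transversion), 23 (C/A, transversion), 32 (G/C, transversion).
Of the 4 differences, 1 transition and 3 transversions over 47 sites: P = 1/47 = 0.021277, Q = 3/47 = 0.063830.
d = −0.5·ln(0.893616) − 0.25·ln(0.872340) = −0.5·(-0.112479) − 0.25·(-0.136576) = 0.0904.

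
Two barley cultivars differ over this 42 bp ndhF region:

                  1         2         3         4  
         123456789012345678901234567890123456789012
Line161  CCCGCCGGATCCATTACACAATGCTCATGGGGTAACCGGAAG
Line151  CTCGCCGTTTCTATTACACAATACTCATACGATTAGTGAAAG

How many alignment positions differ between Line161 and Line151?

12

The sequences differ at positions 2 (C/T), 8 (G/T), 9 (A/T), 12 (C/T), 23 (G/A), 29 (G/A), 30 (G/C), 32 (G/A), 34 (A/T), 36 (C/G), 37 (C/T), 39 (G/A).
That gives 12 mismatches out of 42 aligned sites, so the Hamming distance is 12.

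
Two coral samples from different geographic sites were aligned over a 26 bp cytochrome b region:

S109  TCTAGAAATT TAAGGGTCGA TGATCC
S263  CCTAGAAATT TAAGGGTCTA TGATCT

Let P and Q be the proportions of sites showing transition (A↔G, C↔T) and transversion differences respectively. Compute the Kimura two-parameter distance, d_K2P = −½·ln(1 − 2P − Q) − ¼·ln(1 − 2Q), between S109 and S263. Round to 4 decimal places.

Mismatches occur at site 1 (T↔C, transition), site 19 (G↔T, transversion), site 26 (C↔T, transition).
Of the 3 differences, 2 transitions and 1 transversion over 26 sites: P = 2/26 = 0.076923, Q = 1/26 = 0.038462.
d = −0.5·ln(0.807692) − 0.25·ln(0.923076) = −0.5·(-0.213574) − 0.25·(-0.080044) = 0.1268.

0.1268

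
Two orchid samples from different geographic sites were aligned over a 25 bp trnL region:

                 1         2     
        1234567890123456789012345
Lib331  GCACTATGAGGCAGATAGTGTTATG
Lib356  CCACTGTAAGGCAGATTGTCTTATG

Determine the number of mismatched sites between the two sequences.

Mismatches occur at site 1 (G/C), site 6 (A/G), site 8 (G/A), site 17 (A/T), site 20 (G/C).
That gives 5 mismatches out of 25 aligned sites, so the Hamming distance is 5.

5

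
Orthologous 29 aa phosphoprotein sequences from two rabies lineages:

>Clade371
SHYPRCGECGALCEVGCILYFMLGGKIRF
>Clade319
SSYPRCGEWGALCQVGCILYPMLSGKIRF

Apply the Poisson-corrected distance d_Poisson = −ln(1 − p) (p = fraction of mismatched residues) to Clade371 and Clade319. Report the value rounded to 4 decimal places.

The sequences differ at positions 2 (H/S), 9 (C/W), 14 (E/Q), 21 (F/P), 24 (G/S).
p = 5/29 = 0.172414.
d = −ln(1 − 0.172414) = −ln(0.827586) = 0.1892.

0.1892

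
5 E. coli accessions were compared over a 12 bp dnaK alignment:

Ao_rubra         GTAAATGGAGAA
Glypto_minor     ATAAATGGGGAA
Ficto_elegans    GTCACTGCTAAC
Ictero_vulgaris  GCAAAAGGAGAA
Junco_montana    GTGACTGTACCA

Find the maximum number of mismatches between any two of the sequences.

8

Pairwise Hamming distances:
  Ao_rubra vs Glypto_minor: 2
  Ao_rubra vs Ficto_elegans: 6
  Ao_rubra vs Ictero_vulgaris: 2
  Ao_rubra vs Junco_montana: 5
  Glypto_minor vs Ficto_elegans: 7
  Glypto_minor vs Ictero_vulgaris: 4
  Glypto_minor vs Junco_montana: 7
  Ficto_elegans vs Ictero_vulgaris: 8
  Ficto_elegans vs Junco_montana: 6
  Ictero_vulgaris vs Junco_montana: 7
The largest is 8, between Ficto_elegans and Ictero_vulgaris.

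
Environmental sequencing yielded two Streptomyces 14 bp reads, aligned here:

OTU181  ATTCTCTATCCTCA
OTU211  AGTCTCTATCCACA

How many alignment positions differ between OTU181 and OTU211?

2

Mismatches occur at site 2 (T→G), site 12 (T→A).
That gives 2 mismatches out of 14 aligned sites, so the Hamming distance is 2.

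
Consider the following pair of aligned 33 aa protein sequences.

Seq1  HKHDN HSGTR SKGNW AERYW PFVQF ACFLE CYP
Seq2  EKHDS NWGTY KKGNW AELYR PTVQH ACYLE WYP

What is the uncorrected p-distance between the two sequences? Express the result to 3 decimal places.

0.364

Mismatches occur at site 1 (H→E), site 5 (N→S), site 6 (H→N), site 7 (S→W), site 10 (R→Y), site 11 (S→K), site 18 (R→L), site 20 (W→R), site 22 (F→T), site 25 (F→H), site 28 (F→Y), site 31 (C→W).
There are 12 differences over 33 sites, so p = 12/33 = 0.364.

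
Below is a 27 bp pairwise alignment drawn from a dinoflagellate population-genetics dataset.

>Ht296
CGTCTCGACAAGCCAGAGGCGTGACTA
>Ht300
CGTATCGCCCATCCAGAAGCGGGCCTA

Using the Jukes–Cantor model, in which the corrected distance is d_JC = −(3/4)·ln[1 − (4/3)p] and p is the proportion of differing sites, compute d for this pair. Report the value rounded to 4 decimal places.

Differing sites — 4:C/A; 8:A/C; 10:A/C; 12:G/T; 18:G/A; 22:T/G; 24:A/C.
p = 7/27 = 0.259259.
d = −0.75 · ln(1 − (4/3)·0.259259) = −0.75 · ln(0.654321) = −0.75 · (-0.424157) = 0.3181.

0.3181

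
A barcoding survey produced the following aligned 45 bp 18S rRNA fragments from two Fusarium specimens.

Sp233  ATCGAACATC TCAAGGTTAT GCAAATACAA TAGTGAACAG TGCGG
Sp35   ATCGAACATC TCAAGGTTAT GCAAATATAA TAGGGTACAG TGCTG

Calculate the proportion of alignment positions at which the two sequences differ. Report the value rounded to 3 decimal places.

The sequences differ at positions 28 (C/T), 34 (T/G), 36 (A/T), 44 (G/T).
There are 4 differences over 45 sites, so p = 4/45 = 0.089.

0.089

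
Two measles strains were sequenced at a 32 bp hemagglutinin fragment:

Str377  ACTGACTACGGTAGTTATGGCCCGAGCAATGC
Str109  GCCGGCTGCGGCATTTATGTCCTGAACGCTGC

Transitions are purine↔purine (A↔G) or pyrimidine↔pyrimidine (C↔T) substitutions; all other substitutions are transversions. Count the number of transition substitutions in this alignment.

8

Mismatches occur at site 1 (A→G, transition), site 3 (T→C, transition), site 5 (A→G, transition), site 8 (A→G, transition), site 12 (T→C, transition), site 14 (G→T, transversion), site 20 (G→T, transversion), site 23 (C→T, transition), site 26 (G→A, transition), site 28 (A→G, transition), site 29 (A→C, transversion).
Of the 11 differences, 8 transitions and 3 transversions, so the answer is 8.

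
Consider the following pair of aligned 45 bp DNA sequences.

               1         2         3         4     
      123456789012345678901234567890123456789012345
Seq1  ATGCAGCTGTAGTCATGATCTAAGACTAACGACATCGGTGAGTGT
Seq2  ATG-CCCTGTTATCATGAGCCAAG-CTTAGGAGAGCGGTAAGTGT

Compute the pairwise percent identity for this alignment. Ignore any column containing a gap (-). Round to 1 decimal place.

Excluding the 2 gap columns leaves 43 comparable sites.
Mismatches occur at site 5 (A↔C), site 6 (G↔C), site 11 (A↔T), site 12 (G↔A), site 19 (T↔G), site 21 (T↔C), site 28 (A↔T), site 30 (C↔G), site 33 (C↔G), site 35 (T↔G), site 40 (G↔A).
32 of the 43 comparable sites match, so the percent identity is 32/43 × 100 = 74.4%.

74.4%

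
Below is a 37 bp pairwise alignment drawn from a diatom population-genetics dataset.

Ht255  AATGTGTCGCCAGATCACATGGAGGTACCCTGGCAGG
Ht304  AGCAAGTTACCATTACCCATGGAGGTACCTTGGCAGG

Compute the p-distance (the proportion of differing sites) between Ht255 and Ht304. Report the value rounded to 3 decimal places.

0.297

Mismatches occur at site 2 (A→G), site 3 (T→C), site 4 (G→A), site 5 (T→A), site 8 (C→T), site 9 (G→A), site 13 (G→T), site 14 (A→T), site 15 (T→A), site 17 (A→C), site 30 (C→T).
There are 11 differences over 37 sites, so p = 11/37 = 0.297.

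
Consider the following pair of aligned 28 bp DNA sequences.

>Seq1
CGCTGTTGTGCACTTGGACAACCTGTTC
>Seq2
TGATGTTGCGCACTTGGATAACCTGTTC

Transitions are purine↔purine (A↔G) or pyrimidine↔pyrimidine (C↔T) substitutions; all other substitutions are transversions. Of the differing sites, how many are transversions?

1

Mismatches occur at site 1 (C/T, transition), site 3 (C/A, transversion), site 9 (T/C, transition), site 19 (C/T, transition).
Of the 4 differences, 3 transitions and 1 transversion, so the answer is 1.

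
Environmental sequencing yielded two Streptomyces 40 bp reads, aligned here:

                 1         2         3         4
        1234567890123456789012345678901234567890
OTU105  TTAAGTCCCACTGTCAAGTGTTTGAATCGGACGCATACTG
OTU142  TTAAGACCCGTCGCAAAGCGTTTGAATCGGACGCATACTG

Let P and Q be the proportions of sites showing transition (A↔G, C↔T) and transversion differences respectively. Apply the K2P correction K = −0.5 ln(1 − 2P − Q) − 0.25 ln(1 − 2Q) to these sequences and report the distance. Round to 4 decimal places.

0.2047

The sequences differ at positions 6 (T/A, transversion), 10 (A/G, transition), 11 (C/T, transition), 12 (T/C, transition), 14 (T/C, transition), 15 (C/A, transversion), 19 (T/C, transition).
Of the 7 differences, 5 transitions and 2 transversions over 40 sites: P = 5/40 = 0.125000, Q = 2/40 = 0.050000.
d = −0.5·ln(0.700000) − 0.25·ln(0.900000) = −0.5·(-0.356675) − 0.25·(-0.105361) = 0.2047.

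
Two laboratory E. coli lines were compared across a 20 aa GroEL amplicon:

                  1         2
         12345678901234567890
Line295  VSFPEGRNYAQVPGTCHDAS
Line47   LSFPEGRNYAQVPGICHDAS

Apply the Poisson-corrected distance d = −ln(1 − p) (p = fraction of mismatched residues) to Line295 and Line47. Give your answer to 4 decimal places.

The sequences differ at positions 1 (V/L), 15 (T/I).
p = 2/20 = 0.100000.
d = −ln(1 − 0.100000) = −ln(0.900000) = 0.1054.

0.1054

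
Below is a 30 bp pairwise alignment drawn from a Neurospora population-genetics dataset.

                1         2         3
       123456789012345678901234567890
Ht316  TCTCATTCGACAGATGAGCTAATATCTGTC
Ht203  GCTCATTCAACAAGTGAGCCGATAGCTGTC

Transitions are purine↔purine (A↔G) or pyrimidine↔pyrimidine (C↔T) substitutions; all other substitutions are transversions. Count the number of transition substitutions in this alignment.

5

Mismatches occur at site 1 (T/G, transversion), site 9 (G/A, transition), site 13 (G/A, transition), site 14 (A/G, transition), site 20 (T/C, transition), site 21 (A/G, transition), site 25 (T/G, transversion).
Of the 7 differences, 5 transitions and 2 transversions, so the answer is 5.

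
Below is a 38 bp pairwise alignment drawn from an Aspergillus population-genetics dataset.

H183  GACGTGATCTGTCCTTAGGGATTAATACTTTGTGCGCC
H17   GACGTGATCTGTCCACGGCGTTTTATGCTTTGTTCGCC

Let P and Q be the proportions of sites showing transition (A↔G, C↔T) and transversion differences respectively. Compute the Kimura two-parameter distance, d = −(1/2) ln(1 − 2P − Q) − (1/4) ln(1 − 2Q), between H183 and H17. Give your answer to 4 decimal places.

0.2472

Differing sites — 15:T/A (Tv); 16:T/C (Ti); 17:A/G (Ti); 19:G/C (Tv); 21:A/T (Tv); 24:A/T (Tv); 27:A/G (Ti); 34:G/T (Tv).
Of the 8 differences, 3 transitions and 5 transversions over 38 sites: P = 3/38 = 0.078947, Q = 5/38 = 0.131579.
d = −0.5·ln(0.710527) − 0.25·ln(0.736842) = −0.5·(-0.341748) − 0.25·(-0.305382) = 0.2472.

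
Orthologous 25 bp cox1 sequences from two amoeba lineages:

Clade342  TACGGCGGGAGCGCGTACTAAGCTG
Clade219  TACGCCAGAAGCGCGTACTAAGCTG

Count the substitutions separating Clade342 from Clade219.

The sequences differ at positions 5 (G/C), 7 (G/A), 9 (G/A).
That gives 3 mismatches out of 25 aligned sites, so the Hamming distance is 3.

3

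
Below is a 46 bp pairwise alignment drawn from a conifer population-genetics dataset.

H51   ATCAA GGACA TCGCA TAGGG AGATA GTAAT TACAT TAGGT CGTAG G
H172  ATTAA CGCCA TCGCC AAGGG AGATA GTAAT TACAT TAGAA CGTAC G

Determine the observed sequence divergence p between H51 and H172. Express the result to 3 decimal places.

Differing sites — 3:C/T; 6:G/C; 8:A/C; 15:A/C; 16:T/A; 39:G/A; 40:T/A; 45:G/C.
There are 8 differences over 46 sites, so p = 8/46 = 0.174.

0.174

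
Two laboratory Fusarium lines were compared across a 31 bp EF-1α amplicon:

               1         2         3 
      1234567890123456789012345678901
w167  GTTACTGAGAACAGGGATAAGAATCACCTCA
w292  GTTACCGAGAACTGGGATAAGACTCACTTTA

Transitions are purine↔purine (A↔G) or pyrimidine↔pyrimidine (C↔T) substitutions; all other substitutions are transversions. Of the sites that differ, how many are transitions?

Differing sites — 6:T/C (Ti); 13:A/T (Tv); 23:A/C (Tv); 28:C/T (Ti); 30:C/T (Ti).
Of the 5 differences, 3 transitions and 2 transversions, so the answer is 3.

3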